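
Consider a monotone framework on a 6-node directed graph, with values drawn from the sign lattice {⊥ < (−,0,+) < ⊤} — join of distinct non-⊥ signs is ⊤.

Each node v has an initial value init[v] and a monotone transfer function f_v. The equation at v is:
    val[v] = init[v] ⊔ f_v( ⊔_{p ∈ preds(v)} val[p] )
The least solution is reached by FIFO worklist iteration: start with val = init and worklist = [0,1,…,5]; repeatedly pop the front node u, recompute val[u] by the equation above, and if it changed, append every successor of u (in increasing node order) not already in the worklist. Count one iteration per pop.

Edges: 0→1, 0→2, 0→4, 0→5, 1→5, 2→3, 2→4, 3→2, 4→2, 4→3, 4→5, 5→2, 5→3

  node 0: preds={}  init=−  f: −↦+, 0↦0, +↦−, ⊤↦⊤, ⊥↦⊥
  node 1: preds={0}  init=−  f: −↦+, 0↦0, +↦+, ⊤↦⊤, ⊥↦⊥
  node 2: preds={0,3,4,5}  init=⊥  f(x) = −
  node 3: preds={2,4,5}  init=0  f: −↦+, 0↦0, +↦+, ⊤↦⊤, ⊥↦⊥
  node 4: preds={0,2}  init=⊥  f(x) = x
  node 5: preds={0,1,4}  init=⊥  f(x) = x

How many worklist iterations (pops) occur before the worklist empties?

8

Iteration log — 8 steps:
  step 1. node 0  ⊔preds=⊥  new=−  stable
  step 2. node 1  ⊔preds=−  new=⊤  old=−  +wl: 
  step 3. node 2  ⊔preds=⊤  new=−  old=⊥  +wl: 
  step 4. node 3  ⊔preds=−  new=⊤  old=0  +wl: 2
  step 5. node 4  ⊔preds=−  new=−  old=⊥  +wl: 3
  step 6. node 5  ⊔preds=⊤  new=⊤  old=⊥  +wl: 
  step 7. node 2  ⊔preds=⊤  new=−  stable
  step 8. node 3  ⊔preds=⊤  new=⊤  stable

Least fixpoint reached:
  node 0: −
  node 1: ⊤
  node 2: −
  node 3: ⊤
  node 4: −
  node 5: ⊤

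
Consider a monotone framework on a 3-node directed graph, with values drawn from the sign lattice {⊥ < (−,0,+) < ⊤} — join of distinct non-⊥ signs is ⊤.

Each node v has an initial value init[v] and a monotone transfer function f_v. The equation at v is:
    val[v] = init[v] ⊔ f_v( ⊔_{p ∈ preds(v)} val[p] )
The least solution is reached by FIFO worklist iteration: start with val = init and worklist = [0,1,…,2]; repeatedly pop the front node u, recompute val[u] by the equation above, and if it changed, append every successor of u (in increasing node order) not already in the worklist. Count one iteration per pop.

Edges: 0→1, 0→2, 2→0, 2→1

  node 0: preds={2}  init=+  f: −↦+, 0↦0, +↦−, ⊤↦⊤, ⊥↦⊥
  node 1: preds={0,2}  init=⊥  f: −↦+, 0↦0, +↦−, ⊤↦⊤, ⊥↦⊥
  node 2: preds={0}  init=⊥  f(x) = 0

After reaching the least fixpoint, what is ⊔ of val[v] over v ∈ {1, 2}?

⊤

Iteration log — 6 steps:
  step 1. node 0  ⊔preds=⊥  new=+  stable
  step 2. node 1  ⊔preds=+  new=−  old=⊥  +wl: 
  step 3. node 2  ⊔preds=+  new=0  old=⊥  +wl: 0,1
  step 4. node 0  ⊔preds=0  new=⊤  old=+  +wl: 2
  step 5. node 1  ⊔preds=⊤  new=⊤  old=−  +wl: 
  step 6. node 2  ⊔preds=⊤  new=0  stable

Least fixpoint reached:
  node 0: ⊤
  node 1: ⊤
  node 2: 0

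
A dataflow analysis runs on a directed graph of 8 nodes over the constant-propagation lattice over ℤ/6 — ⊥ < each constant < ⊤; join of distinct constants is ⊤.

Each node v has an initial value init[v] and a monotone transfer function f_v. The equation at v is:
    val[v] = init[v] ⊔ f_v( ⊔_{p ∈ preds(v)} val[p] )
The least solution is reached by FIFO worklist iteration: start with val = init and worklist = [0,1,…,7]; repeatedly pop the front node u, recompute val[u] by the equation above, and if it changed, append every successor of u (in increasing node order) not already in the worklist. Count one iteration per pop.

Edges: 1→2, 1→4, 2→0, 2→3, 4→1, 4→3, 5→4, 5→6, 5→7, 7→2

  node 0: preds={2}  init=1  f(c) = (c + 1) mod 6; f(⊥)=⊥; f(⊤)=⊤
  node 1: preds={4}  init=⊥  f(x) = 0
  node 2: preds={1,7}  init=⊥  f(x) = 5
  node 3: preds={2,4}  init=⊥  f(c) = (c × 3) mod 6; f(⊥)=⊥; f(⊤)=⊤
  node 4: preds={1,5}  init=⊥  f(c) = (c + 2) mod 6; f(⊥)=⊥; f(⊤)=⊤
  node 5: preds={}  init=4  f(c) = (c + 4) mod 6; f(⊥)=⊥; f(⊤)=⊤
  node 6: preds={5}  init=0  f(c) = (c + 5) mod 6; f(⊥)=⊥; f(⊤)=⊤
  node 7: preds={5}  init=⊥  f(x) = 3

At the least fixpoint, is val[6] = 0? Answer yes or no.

no

Trace (12 dequeues):
  [1] u=0 | in ⊥ | out 1 | ==
  [2] u=1 | in ⊥ | out 0 | prev ⊥ | push {}
  [3] u=2 | in 0 | out 5 | prev ⊥ | push {0}
  [4] u=3 | in 5 | out 3 | prev ⊥ | push {}
  [5] u=4 | in ⊤ | out ⊤ | prev ⊥ | push {1,3}
  [6] u=5 | in ⊥ | out 4 | ==
  [7] u=6 | in 4 | out ⊤ | prev 0 | push {}
  [8] u=7 | in 4 | out 3 | prev ⊥ | push {2}
  [9] u=0 | in 5 | out ⊤ | prev 1 | push {}
  [10] u=1 | in ⊤ | out 0 | ==
  [11] u=3 | in ⊤ | out ⊤ | prev 3 | push {}
  [12] u=2 | in ⊤ | out 5 | ==

Converged values:
  [0] ⊤
  [1] 0
  [2] 5
  [3] ⊤
  [4] ⊤
  [5] 4
  [6] ⊤
  [7] 3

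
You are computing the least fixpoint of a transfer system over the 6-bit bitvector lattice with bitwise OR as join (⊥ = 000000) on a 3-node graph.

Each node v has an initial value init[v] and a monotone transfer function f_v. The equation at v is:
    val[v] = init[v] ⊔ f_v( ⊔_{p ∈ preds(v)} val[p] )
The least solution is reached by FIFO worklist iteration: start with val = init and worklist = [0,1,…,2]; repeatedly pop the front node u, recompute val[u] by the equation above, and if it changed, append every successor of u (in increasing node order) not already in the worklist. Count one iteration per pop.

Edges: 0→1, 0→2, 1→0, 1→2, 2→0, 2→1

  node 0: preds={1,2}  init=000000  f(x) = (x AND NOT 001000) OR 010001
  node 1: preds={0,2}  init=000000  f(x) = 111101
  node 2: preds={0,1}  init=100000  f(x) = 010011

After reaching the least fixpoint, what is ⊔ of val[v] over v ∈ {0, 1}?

111111

Worklist (6 pops):
  #1 pop 0: in=100000 → 110001 (was 000000); enqueue []
  #2 pop 1: in=110001 → 111101 (was 000000); enqueue [0]
  #3 pop 2: in=111101 → 110011 (was 100000); enqueue [1]
  #4 pop 0: in=111111 → 110111 (was 110001); enqueue [2]
  #5 pop 1: in=110111 → 111101 (no change)
  #6 pop 2: in=111111 → 110011 (no change)

Fixpoint:
  val[0] = 110111
  val[1] = 111101
  val[2] = 110011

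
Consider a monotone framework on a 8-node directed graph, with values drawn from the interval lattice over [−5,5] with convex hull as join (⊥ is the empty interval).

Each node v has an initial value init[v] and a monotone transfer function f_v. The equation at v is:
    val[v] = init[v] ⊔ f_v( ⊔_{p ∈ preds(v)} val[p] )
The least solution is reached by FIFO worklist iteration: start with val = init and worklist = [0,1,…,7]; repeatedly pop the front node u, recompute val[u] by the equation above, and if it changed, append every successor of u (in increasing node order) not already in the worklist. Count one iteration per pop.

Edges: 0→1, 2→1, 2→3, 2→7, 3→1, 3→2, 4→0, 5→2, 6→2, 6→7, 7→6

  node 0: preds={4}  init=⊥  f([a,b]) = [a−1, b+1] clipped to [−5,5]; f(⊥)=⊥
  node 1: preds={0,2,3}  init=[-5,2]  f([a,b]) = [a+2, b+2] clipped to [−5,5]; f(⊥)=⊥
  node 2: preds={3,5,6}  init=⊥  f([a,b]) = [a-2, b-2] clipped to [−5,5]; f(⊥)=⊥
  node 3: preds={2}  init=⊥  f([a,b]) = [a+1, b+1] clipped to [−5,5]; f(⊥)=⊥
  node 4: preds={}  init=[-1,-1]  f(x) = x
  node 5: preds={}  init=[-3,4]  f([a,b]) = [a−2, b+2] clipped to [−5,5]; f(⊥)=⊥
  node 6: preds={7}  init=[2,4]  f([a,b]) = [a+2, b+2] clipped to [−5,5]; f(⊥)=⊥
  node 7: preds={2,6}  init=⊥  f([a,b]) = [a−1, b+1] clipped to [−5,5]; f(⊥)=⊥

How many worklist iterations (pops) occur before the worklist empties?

17

Worklist (17 pops):
  #1 pop 0: in=[-1,-1] → [-2,0] (was ⊥); enqueue []
  #2 pop 1: in=[-2,0] → [-5,2] (no change)
  #3 pop 2: in=[-3,4] → [-5,2] (was ⊥); enqueue [1]
  #4 pop 3: in=[-5,2] → [-4,3] (was ⊥); enqueue [2]
  #5 pop 4: in=⊥ → [-1,-1] (no change)
  #6 pop 5: in=⊥ → [-3,4] (no change)
  #7 pop 6: in=⊥ → [2,4] (no change)
  #8 pop 7: in=[-5,4] → [-5,5] (was ⊥); enqueue [6]
  #9 pop 1: in=[-5,3] → [-5,5] (was [-5,2]); enqueue []
  #10 pop 2: in=[-4,4] → [-5,2] (no change)
  #11 pop 6: in=[-5,5] → [-3,5] (was [2,4]); enqueue [2,7]
  #12 pop 2: in=[-4,5] → [-5,3] (was [-5,2]); enqueue [1,3]
  #13 pop 7: in=[-5,5] → [-5,5] (no change)
  #14 pop 1: in=[-5,3] → [-5,5] (no change)
  #15 pop 3: in=[-5,3] → [-4,4] (was [-4,3]); enqueue [1,2]
  #16 pop 1: in=[-5,4] → [-5,5] (no change)
  #17 pop 2: in=[-4,5] → [-5,3] (no change)

Fixpoint:
  val[0] = [-2,0]
  val[1] = [-5,5]
  val[2] = [-5,3]
  val[3] = [-4,4]
  val[4] = [-1,-1]
  val[5] = [-3,4]
  val[6] = [-3,5]
  val[7] = [-5,5]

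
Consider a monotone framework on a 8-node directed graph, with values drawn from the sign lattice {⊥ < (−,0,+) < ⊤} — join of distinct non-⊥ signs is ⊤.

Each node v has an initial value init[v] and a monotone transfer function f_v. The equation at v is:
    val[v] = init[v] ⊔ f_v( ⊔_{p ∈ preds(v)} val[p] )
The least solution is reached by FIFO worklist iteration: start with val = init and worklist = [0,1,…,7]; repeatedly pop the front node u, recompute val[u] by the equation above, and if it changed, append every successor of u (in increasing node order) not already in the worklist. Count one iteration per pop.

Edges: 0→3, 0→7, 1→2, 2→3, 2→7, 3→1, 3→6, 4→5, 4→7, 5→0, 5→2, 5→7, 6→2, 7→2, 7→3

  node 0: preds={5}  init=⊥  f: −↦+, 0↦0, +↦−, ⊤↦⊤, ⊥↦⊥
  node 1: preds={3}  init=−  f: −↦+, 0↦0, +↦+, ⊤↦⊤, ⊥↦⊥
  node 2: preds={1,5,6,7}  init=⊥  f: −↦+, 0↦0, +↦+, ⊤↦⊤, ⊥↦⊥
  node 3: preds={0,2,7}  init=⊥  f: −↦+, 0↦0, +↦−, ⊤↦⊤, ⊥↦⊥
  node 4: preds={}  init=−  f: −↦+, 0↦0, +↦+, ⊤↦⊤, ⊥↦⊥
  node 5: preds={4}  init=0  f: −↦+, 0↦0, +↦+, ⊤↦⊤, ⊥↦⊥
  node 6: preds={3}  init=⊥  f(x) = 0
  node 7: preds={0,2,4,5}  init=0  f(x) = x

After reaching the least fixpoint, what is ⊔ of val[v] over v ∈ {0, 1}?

Trace (13 dequeues):
  [1] u=0 | in 0 | out 0 | prev ⊥ | push {}
  [2] u=1 | in ⊥ | out − | ==
  [3] u=2 | in ⊤ | out ⊤ | prev ⊥ | push {}
  [4] u=3 | in ⊤ | out ⊤ | prev ⊥ | push {1}
  [5] u=4 | in ⊥ | out − | ==
  [6] u=5 | in − | out ⊤ | prev 0 | push {0,2}
  [7] u=6 | in ⊤ | out 0 | prev ⊥ | push {}
  [8] u=7 | in ⊤ | out ⊤ | prev 0 | push {3}
  [9] u=1 | in ⊤ | out ⊤ | prev − | push {}
  [10] u=0 | in ⊤ | out ⊤ | prev 0 | push {7}
  [11] u=2 | in ⊤ | out ⊤ | ==
  [12] u=3 | in ⊤ | out ⊤ | ==
  [13] u=7 | in ⊤ | out ⊤ | ==

Converged values:
  [0] ⊤
  [1] ⊤
  [2] ⊤
  [3] ⊤
  [4] −
  [5] ⊤
  [6] 0
  [7] ⊤

⊤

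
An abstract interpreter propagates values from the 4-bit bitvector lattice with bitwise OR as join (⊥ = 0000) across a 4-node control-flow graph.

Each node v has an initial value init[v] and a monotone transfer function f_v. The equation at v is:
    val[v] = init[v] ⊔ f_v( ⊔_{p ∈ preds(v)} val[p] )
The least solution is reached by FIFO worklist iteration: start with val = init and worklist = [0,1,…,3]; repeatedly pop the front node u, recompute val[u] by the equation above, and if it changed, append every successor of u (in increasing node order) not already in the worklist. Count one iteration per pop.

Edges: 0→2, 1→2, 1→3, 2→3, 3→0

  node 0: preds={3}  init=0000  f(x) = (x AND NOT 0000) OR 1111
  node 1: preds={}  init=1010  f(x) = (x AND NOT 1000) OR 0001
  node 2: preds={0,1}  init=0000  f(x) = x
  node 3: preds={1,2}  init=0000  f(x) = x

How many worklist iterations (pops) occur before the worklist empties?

5

Trace (5 dequeues):
  [1] u=0 | in 0000 | out 1111 | prev 0000 | push {}
  [2] u=1 | in 0000 | out 1011 | prev 1010 | push {}
  [3] u=2 | in 1111 | out 1111 | prev 0000 | push {}
  [4] u=3 | in 1111 | out 1111 | prev 0000 | push {0}
  [5] u=0 | in 1111 | out 1111 | ==

Converged values:
  [0] 1111
  [1] 1011
  [2] 1111
  [3] 1111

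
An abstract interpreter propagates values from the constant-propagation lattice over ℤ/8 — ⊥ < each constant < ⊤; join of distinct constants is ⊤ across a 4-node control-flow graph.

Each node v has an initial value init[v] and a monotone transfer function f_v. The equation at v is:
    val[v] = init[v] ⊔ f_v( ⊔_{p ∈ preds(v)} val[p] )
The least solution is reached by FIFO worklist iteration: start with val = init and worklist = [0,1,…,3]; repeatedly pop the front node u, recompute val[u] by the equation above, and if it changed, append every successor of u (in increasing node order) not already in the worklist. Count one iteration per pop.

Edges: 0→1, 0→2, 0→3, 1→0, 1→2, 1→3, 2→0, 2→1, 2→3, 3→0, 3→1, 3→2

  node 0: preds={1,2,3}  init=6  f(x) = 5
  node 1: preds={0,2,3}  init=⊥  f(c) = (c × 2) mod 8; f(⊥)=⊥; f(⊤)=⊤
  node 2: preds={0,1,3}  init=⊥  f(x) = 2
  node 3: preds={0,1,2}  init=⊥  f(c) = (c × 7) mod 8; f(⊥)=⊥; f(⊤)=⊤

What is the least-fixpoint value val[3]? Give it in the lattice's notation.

⊤

Iteration log — 7 steps:
  step 1. node 0  ⊔preds=⊥  new=⊤  old=6  +wl: 
  step 2. node 1  ⊔preds=⊤  new=⊤  old=⊥  +wl: 0
  step 3. node 2  ⊔preds=⊤  new=2  old=⊥  +wl: 1
  step 4. node 3  ⊔preds=⊤  new=⊤  old=⊥  +wl: 2
  step 5. node 0  ⊔preds=⊤  new=⊤  stable
  step 6. node 1  ⊔preds=⊤  new=⊤  stable
  step 7. node 2  ⊔preds=⊤  new=2  stable

Least fixpoint reached:
  node 0: ⊤
  node 1: ⊤
  node 2: 2
  node 3: ⊤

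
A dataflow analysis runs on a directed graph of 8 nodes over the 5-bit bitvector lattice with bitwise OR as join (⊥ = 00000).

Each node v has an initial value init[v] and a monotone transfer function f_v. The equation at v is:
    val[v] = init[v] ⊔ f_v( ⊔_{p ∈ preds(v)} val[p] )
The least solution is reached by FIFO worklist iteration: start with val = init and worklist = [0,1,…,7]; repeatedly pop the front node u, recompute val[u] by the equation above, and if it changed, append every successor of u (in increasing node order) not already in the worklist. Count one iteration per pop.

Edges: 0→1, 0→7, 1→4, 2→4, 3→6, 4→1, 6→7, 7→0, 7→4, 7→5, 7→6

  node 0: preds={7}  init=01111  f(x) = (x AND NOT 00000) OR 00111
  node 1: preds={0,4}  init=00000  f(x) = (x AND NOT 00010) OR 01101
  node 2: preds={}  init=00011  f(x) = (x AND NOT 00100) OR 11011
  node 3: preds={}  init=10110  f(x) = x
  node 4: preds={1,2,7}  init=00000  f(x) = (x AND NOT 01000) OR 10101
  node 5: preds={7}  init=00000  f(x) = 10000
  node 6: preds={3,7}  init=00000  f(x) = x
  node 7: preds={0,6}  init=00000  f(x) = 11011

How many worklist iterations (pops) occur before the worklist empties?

Iteration log — 15 steps:
  step 1. node 0  ⊔preds=00000  new=01111  stable
  step 2. node 1  ⊔preds=01111  new=01101  old=00000  +wl: 
  step 3. node 2  ⊔preds=00000  new=11011  old=00011  +wl: 
  step 4. node 3  ⊔preds=00000  new=10110  stable
  step 5. node 4  ⊔preds=11111  new=10111  old=00000  +wl: 1
  step 6. node 5  ⊔preds=00000  new=10000  old=00000  +wl: 
  step 7. node 6  ⊔preds=10110  new=10110  old=00000  +wl: 
  step 8. node 7  ⊔preds=11111  new=11011  old=00000  +wl: 0,4,5,6
  step 9. node 1  ⊔preds=11111  new=11101  old=01101  +wl: 
  step 10. node 0  ⊔preds=11011  new=11111  old=01111  +wl: 1,7
  step 11. node 4  ⊔preds=11111  new=10111  stable
  step 12. node 5  ⊔preds=11011  new=10000  stable
  step 13. node 6  ⊔preds=11111  new=11111  old=10110  +wl: 
  step 14. node 1  ⊔preds=11111  new=11101  stable
  step 15. node 7  ⊔preds=11111  new=11011  stable

Least fixpoint reached:
  node 0: 11111
  node 1: 11101
  node 2: 11011
  node 3: 10110
  node 4: 10111
  node 5: 10000
  node 6: 11111
  node 7: 11011

15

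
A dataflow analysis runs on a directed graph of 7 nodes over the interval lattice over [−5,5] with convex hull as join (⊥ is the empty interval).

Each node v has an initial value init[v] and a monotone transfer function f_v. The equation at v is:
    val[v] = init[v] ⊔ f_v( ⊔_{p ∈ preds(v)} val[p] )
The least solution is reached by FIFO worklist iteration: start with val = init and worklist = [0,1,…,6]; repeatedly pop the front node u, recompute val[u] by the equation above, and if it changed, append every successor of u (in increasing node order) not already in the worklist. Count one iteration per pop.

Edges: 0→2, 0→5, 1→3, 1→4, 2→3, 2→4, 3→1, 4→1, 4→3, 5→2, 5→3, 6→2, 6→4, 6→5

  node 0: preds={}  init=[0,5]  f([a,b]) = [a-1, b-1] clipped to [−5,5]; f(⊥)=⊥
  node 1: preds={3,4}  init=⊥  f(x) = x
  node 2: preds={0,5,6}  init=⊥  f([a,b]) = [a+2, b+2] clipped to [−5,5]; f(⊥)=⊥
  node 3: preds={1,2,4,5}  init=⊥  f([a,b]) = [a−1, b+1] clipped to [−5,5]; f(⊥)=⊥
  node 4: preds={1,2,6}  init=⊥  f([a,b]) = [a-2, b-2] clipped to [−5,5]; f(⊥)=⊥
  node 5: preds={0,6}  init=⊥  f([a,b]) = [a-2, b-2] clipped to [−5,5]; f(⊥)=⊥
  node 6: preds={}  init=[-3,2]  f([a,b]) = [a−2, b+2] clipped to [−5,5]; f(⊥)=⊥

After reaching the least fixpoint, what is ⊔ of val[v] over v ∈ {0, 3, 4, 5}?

[-5,5]

Worklist (13 pops):
  #1 pop 0: in=⊥ → [0,5] (no change)
  #2 pop 1: in=⊥ → ⊥ (no change)
  #3 pop 2: in=[-3,5] → [-1,5] (was ⊥); enqueue []
  #4 pop 3: in=[-1,5] → [-2,5] (was ⊥); enqueue [1]
  #5 pop 4: in=[-3,5] → [-5,3] (was ⊥); enqueue [3]
  #6 pop 5: in=[-3,5] → [-5,3] (was ⊥); enqueue [2]
  #7 pop 6: in=⊥ → [-3,2] (no change)
  #8 pop 1: in=[-5,5] → [-5,5] (was ⊥); enqueue [4]
  #9 pop 3: in=[-5,5] → [-5,5] (was [-2,5]); enqueue [1]
  #10 pop 2: in=[-5,5] → [-3,5] (was [-1,5]); enqueue [3]
  #11 pop 4: in=[-5,5] → [-5,3] (no change)
  #12 pop 1: in=[-5,5] → [-5,5] (no change)
  #13 pop 3: in=[-5,5] → [-5,5] (no change)

Fixpoint:
  val[0] = [0,5]
  val[1] = [-5,5]
  val[2] = [-3,5]
  val[3] = [-5,5]
  val[4] = [-5,3]
  val[5] = [-5,3]
  val[6] = [-3,2]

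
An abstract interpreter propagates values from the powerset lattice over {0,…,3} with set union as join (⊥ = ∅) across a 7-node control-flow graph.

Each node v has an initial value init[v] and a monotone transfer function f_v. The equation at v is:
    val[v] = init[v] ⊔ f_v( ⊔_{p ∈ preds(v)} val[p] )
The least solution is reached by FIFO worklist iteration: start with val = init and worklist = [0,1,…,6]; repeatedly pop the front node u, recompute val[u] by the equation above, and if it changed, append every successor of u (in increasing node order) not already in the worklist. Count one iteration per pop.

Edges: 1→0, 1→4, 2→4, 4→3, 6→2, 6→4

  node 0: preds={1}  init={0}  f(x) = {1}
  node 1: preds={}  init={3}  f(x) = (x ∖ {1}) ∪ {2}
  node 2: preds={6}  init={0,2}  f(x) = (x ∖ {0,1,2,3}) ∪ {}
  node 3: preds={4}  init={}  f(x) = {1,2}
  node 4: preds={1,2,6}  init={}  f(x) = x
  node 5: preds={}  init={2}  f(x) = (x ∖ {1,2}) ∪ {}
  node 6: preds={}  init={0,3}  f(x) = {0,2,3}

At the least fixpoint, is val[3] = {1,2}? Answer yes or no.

yes

Worklist (11 pops):
  #1 pop 0: in={3} → {0,1} (was {0}); enqueue []
  #2 pop 1: in={} → {2,3} (was {3}); enqueue [0]
  #3 pop 2: in={0,3} → {0,2} (no change)
  #4 pop 3: in={} → {1,2} (was {}); enqueue []
  #5 pop 4: in={0,2,3} → {0,2,3} (was {}); enqueue [3]
  #6 pop 5: in={} → {2} (no change)
  #7 pop 6: in={} → {0,2,3} (was {0,3}); enqueue [2,4]
  #8 pop 0: in={2,3} → {0,1} (no change)
  #9 pop 3: in={0,2,3} → {1,2} (no change)
  #10 pop 2: in={0,2,3} → {0,2} (no change)
  #11 pop 4: in={0,2,3} → {0,2,3} (no change)

Fixpoint:
  val[0] = {0,1}
  val[1] = {2,3}
  val[2] = {0,2}
  val[3] = {1,2}
  val[4] = {0,2,3}
  val[5] = {2}
  val[6] = {0,2,3}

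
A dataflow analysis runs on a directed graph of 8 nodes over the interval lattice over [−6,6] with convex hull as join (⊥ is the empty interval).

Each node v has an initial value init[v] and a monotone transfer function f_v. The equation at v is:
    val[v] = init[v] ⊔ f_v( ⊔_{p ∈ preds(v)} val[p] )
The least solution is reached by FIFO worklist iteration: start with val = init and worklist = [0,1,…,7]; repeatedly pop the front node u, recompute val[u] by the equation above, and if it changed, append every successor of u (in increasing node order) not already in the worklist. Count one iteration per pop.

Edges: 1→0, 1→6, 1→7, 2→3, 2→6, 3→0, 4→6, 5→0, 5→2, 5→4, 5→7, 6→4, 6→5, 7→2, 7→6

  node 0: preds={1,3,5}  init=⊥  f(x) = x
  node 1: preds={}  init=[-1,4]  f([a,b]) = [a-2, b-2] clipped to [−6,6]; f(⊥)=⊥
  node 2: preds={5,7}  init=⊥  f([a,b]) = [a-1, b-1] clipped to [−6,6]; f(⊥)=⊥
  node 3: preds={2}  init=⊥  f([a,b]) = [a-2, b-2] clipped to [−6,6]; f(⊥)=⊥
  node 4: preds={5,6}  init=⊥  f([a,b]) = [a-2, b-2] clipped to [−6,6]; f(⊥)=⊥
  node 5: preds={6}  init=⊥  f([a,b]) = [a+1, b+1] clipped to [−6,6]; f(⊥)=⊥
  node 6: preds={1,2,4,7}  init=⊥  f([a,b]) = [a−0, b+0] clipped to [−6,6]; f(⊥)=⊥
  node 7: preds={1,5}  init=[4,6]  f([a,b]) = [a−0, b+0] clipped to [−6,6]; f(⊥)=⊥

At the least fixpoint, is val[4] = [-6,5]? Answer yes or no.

Iteration log — 40 steps:
  step 1. node 0  ⊔preds=[-1,4]  new=[-1,4]  old=⊥  +wl: 
  step 2. node 1  ⊔preds=⊥  new=[-1,4]  stable
  step 3. node 2  ⊔preds=[4,6]  new=[3,5]  old=⊥  +wl: 
  step 4. node 3  ⊔preds=[3,5]  new=[1,3]  old=⊥  +wl: 0
  step 5. node 4  ⊔preds=⊥  new=⊥  stable
  step 6. node 5  ⊔preds=⊥  new=⊥  stable
  step 7. node 6  ⊔preds=[-1,6]  new=[-1,6]  old=⊥  +wl: 4,5
  step 8. node 7  ⊔preds=[-1,4]  new=[-1,6]  old=[4,6]  +wl: 2,6
  step 9. node 0  ⊔preds=[-1,4]  new=[-1,4]  stable
  step 10. node 4  ⊔preds=[-1,6]  new=[-3,4]  old=⊥  +wl: 
  step 11. node 5  ⊔preds=[-1,6]  new=[0,6]  old=⊥  +wl: 0,4,7
  step 12. node 2  ⊔preds=[-1,6]  new=[-2,5]  old=[3,5]  +wl: 3
  step 13. node 6  ⊔preds=[-3,6]  new=[-3,6]  old=[-1,6]  +wl: 5
  step 14. node 0  ⊔preds=[-1,6]  new=[-1,6]  old=[-1,4]  +wl: 
  step 15. node 4  ⊔preds=[-3,6]  new=[-5,4]  old=[-3,4]  +wl: 6
  step 16. node 7  ⊔preds=[-1,6]  new=[-1,6]  stable
  step 17. node 3  ⊔preds=[-2,5]  new=[-4,3]  old=[1,3]  +wl: 0
  step 18. node 5  ⊔preds=[-3,6]  new=[-2,6]  old=[0,6]  +wl: 2,4,7
  step 19. node 6  ⊔preds=[-5,6]  new=[-5,6]  old=[-3,6]  +wl: 5
  step 20. node 0  ⊔preds=[-4,6]  new=[-4,6]  old=[-1,6]  +wl: 
  step 21. node 2  ⊔preds=[-2,6]  new=[-3,5]  old=[-2,5]  +wl: 3,6
  step 22. node 4  ⊔preds=[-5,6]  new=[-6,4]  old=[-5,4]  +wl: 
  step 23. node 7  ⊔preds=[-2,6]  new=[-2,6]  old=[-1,6]  +wl: 2
  step 24. node 5  ⊔preds=[-5,6]  new=[-4,6]  old=[-2,6]  +wl: 0,4,7
  step 25. node 3  ⊔preds=[-3,5]  new=[-5,3]  old=[-4,3]  +wl: 
  step 26. node 6  ⊔preds=[-6,6]  new=[-6,6]  old=[-5,6]  +wl: 5
  step 27. node 2  ⊔preds=[-4,6]  new=[-5,5]  old=[-3,5]  +wl: 3,6
  step 28. node 0  ⊔preds=[-5,6]  new=[-5,6]  old=[-4,6]  +wl: 
  step 29. node 4  ⊔preds=[-6,6]  new=[-6,4]  stable
  step 30. node 7  ⊔preds=[-4,6]  new=[-4,6]  old=[-2,6]  +wl: 2
  step 31. node 5  ⊔preds=[-6,6]  new=[-5,6]  old=[-4,6]  +wl: 0,4,7
  step 32. node 3  ⊔preds=[-5,5]  new=[-6,3]  old=[-5,3]  +wl: 
  step 33. node 6  ⊔preds=[-6,6]  new=[-6,6]  stable
  step 34. node 2  ⊔preds=[-5,6]  new=[-6,5]  old=[-5,5]  +wl: 3,6
  step 35. node 0  ⊔preds=[-6,6]  new=[-6,6]  old=[-5,6]  +wl: 
  step 36. node 4  ⊔preds=[-6,6]  new=[-6,4]  stable
  step 37. node 7  ⊔preds=[-5,6]  new=[-5,6]  old=[-4,6]  +wl: 2
  step 38. node 3  ⊔preds=[-6,5]  new=[-6,3]  stable
  step 39. node 6  ⊔preds=[-6,6]  new=[-6,6]  stable
  step 40. node 2  ⊔preds=[-5,6]  new=[-6,5]  stable

Least fixpoint reached:
  node 0: [-6,6]
  node 1: [-1,4]
  node 2: [-6,5]
  node 3: [-6,3]
  node 4: [-6,4]
  node 5: [-5,6]
  node 6: [-6,6]
  node 7: [-5,6]

no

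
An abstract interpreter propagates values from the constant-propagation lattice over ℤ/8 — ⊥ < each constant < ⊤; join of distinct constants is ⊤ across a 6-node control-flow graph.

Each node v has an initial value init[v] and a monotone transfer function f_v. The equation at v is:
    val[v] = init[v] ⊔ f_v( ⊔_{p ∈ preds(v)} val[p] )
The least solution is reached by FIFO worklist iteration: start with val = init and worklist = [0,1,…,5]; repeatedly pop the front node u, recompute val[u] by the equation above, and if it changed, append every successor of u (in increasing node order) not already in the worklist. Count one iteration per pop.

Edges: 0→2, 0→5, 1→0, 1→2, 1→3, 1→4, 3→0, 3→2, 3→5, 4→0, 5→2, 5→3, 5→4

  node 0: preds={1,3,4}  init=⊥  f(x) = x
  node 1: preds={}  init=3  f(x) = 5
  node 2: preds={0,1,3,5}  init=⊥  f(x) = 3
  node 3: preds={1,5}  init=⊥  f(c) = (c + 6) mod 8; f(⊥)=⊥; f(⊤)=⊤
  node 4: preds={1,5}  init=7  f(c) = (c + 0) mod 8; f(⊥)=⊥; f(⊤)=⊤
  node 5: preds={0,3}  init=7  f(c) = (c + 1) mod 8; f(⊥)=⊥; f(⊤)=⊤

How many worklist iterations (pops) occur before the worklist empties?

Trace (10 dequeues):
  [1] u=0 | in ⊤ | out ⊤ | prev ⊥ | push {}
  [2] u=1 | in ⊥ | out ⊤ | prev 3 | push {0}
  [3] u=2 | in ⊤ | out 3 | prev ⊥ | push {}
  [4] u=3 | in ⊤ | out ⊤ | prev ⊥ | push {2}
  [5] u=4 | in ⊤ | out ⊤ | prev 7 | push {}
  [6] u=5 | in ⊤ | out ⊤ | prev 7 | push {3,4}
  [7] u=0 | in ⊤ | out ⊤ | ==
  [8] u=2 | in ⊤ | out 3 | ==
  [9] u=3 | in ⊤ | out ⊤ | ==
  [10] u=4 | in ⊤ | out ⊤ | ==

Converged values:
  [0] ⊤
  [1] ⊤
  [2] 3
  [3] ⊤
  [4] ⊤
  [5] ⊤

10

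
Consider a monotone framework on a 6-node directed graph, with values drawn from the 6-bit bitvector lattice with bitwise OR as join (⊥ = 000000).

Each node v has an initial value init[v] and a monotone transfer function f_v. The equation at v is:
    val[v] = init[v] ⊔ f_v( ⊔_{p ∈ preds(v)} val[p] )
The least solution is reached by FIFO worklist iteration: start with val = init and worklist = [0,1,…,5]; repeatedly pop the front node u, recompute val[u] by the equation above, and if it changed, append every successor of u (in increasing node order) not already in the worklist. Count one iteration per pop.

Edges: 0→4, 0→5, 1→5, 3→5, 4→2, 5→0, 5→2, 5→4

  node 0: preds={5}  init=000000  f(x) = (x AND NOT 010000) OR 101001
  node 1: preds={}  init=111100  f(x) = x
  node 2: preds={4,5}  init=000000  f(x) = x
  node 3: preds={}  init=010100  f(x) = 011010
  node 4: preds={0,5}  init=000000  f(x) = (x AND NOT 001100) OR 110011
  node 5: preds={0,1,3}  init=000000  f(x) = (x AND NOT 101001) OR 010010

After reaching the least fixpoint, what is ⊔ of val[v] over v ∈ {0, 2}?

Trace (10 dequeues):
  [1] u=0 | in 000000 | out 101001 | prev 000000 | push {}
  [2] u=1 | in 000000 | out 111100 | ==
  [3] u=2 | in 000000 | out 000000 | ==
  [4] u=3 | in 000000 | out 011110 | prev 010100 | push {}
  [5] u=4 | in 101001 | out 110011 | prev 000000 | push {2}
  [6] u=5 | in 111111 | out 010110 | prev 000000 | push {0,4}
  [7] u=2 | in 110111 | out 110111 | prev 000000 | push {}
  [8] u=0 | in 010110 | out 101111 | prev 101001 | push {5}
  [9] u=4 | in 111111 | out 110011 | ==
  [10] u=5 | in 111111 | out 010110 | ==

Converged values:
  [0] 101111
  [1] 111100
  [2] 110111
  [3] 011110
  [4] 110011
  [5] 010110

111111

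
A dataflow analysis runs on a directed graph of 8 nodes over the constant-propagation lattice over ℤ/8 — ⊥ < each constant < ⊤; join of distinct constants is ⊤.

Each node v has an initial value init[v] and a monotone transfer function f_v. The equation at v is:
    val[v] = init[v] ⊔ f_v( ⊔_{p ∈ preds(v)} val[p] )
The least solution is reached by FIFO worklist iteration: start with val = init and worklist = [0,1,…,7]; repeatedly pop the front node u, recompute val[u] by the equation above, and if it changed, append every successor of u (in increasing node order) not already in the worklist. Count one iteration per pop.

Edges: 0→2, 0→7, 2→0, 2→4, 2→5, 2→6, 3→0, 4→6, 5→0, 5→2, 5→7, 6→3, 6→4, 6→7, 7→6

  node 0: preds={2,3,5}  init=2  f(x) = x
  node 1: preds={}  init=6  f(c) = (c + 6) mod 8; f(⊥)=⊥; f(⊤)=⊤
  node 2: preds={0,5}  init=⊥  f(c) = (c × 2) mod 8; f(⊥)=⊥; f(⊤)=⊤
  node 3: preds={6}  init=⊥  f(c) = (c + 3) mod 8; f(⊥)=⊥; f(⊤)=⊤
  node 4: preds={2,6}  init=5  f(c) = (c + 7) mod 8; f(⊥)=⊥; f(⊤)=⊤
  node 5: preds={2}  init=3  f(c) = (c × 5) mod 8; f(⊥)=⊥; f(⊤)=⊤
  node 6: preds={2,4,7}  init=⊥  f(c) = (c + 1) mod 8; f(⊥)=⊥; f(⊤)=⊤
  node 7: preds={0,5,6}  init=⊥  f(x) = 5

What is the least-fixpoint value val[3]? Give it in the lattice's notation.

⊤

Iteration log — 14 steps:
  step 1. node 0  ⊔preds=3  new=⊤  old=2  +wl: 
  step 2. node 1  ⊔preds=⊥  new=6  stable
  step 3. node 2  ⊔preds=⊤  new=⊤  old=⊥  +wl: 0
  step 4. node 3  ⊔preds=⊥  new=⊥  stable
  step 5. node 4  ⊔preds=⊤  new=⊤  old=5  +wl: 
  step 6. node 5  ⊔preds=⊤  new=⊤  old=3  +wl: 2
  step 7. node 6  ⊔preds=⊤  new=⊤  old=⊥  +wl: 3,4
  step 8. node 7  ⊔preds=⊤  new=5  old=⊥  +wl: 6
  step 9. node 0  ⊔preds=⊤  new=⊤  stable
  step 10. node 2  ⊔preds=⊤  new=⊤  stable
  step 11. node 3  ⊔preds=⊤  new=⊤  old=⊥  +wl: 0
  step 12. node 4  ⊔preds=⊤  new=⊤  stable
  step 13. node 6  ⊔preds=⊤  new=⊤  stable
  step 14. node 0  ⊔preds=⊤  new=⊤  stable

Least fixpoint reached:
  node 0: ⊤
  node 1: 6
  node 2: ⊤
  node 3: ⊤
  node 4: ⊤
  node 5: ⊤
  node 6: ⊤
  node 7: 5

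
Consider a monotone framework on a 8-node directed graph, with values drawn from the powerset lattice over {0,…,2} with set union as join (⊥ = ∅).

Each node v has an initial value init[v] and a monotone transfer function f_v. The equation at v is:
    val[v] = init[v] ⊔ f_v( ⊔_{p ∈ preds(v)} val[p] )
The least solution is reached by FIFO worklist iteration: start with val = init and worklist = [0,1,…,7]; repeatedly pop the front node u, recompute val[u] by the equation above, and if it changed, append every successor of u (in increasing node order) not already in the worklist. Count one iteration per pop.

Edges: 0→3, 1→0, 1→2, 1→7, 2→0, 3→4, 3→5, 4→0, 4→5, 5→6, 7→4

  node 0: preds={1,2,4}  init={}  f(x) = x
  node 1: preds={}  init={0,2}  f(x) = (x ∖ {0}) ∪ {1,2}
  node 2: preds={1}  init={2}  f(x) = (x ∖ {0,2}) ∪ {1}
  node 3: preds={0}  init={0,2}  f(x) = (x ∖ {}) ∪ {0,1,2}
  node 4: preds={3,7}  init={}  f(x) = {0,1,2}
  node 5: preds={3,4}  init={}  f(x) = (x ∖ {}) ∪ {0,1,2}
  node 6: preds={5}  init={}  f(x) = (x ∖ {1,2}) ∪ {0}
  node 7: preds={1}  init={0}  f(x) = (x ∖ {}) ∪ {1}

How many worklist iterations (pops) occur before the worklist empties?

11

Worklist (11 pops):
  #1 pop 0: in={0,2} → {0,2} (was {}); enqueue []
  #2 pop 1: in={} → {0,1,2} (was {0,2}); enqueue [0]
  #3 pop 2: in={0,1,2} → {1,2} (was {2}); enqueue []
  #4 pop 3: in={0,2} → {0,1,2} (was {0,2}); enqueue []
  #5 pop 4: in={0,1,2} → {0,1,2} (was {}); enqueue []
  #6 pop 5: in={0,1,2} → {0,1,2} (was {}); enqueue []
  #7 pop 6: in={0,1,2} → {0} (was {}); enqueue []
  #8 pop 7: in={0,1,2} → {0,1,2} (was {0}); enqueue [4]
  #9 pop 0: in={0,1,2} → {0,1,2} (was {0,2}); enqueue [3]
  #10 pop 4: in={0,1,2} → {0,1,2} (no change)
  #11 pop 3: in={0,1,2} → {0,1,2} (no change)

Fixpoint:
  val[0] = {0,1,2}
  val[1] = {0,1,2}
  val[2] = {1,2}
  val[3] = {0,1,2}
  val[4] = {0,1,2}
  val[5] = {0,1,2}
  val[6] = {0}
  val[7] = {0,1,2}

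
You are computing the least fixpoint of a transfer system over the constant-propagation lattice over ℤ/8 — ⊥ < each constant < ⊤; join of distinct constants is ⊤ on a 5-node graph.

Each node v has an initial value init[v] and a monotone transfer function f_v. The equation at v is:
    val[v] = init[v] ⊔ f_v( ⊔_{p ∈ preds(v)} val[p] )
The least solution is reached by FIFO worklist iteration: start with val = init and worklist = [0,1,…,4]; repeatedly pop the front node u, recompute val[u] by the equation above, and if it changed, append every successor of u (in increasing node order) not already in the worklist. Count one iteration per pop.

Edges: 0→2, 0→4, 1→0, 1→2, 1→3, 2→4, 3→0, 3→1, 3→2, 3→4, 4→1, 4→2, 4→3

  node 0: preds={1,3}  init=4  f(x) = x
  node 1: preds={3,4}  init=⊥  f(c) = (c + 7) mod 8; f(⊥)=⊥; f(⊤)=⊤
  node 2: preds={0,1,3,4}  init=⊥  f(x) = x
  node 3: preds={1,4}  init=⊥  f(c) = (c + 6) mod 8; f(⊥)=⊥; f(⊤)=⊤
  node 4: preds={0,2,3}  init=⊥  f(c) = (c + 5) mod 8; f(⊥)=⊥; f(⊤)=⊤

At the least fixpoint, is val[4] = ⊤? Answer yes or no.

Iteration log — 14 steps:
  step 1. node 0  ⊔preds=⊥  new=4  stable
  step 2. node 1  ⊔preds=⊥  new=⊥  stable
  step 3. node 2  ⊔preds=4  new=4  old=⊥  +wl: 
  step 4. node 3  ⊔preds=⊥  new=⊥  stable
  step 5. node 4  ⊔preds=4  new=1  old=⊥  +wl: 1,2,3
  step 6. node 1  ⊔preds=1  new=0  old=⊥  +wl: 0
  step 7. node 2  ⊔preds=⊤  new=⊤  old=4  +wl: 4
  step 8. node 3  ⊔preds=⊤  new=⊤  old=⊥  +wl: 1,2
  step 9. node 0  ⊔preds=⊤  new=⊤  old=4  +wl: 
  step 10. node 4  ⊔preds=⊤  new=⊤  old=1  +wl: 3
  step 11. node 1  ⊔preds=⊤  new=⊤  old=0  +wl: 0
  step 12. node 2  ⊔preds=⊤  new=⊤  stable
  step 13. node 3  ⊔preds=⊤  new=⊤  stable
  step 14. node 0  ⊔preds=⊤  new=⊤  stable

Least fixpoint reached:
  node 0: ⊤
  node 1: ⊤
  node 2: ⊤
  node 3: ⊤
  node 4: ⊤

yes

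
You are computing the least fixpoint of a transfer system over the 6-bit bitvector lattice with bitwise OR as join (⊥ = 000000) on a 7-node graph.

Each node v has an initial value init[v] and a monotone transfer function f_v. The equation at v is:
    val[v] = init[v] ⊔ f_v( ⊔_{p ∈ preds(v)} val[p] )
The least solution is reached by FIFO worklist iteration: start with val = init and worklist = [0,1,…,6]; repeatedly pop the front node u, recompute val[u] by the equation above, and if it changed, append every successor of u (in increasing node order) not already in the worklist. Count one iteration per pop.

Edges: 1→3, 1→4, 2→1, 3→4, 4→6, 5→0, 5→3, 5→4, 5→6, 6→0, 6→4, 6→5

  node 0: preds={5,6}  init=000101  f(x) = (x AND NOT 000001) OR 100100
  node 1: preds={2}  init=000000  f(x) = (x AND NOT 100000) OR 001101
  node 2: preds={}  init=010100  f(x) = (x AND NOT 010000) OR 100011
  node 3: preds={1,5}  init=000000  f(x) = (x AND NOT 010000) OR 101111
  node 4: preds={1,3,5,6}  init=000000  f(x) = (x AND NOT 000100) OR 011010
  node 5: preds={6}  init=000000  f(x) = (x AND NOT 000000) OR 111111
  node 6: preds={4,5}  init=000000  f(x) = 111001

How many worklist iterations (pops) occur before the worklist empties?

12

Iteration log — 12 steps:
  step 1. node 0  ⊔preds=000000  new=100101  old=000101  +wl: 
  step 2. node 1  ⊔preds=010100  new=011101  old=000000  +wl: 
  step 3. node 2  ⊔preds=000000  new=110111  old=010100  +wl: 1
  step 4. node 3  ⊔preds=011101  new=101111  old=000000  +wl: 
  step 5. node 4  ⊔preds=111111  new=111011  old=000000  +wl: 
  step 6. node 5  ⊔preds=000000  new=111111  old=000000  +wl: 0,3,4
  step 7. node 6  ⊔preds=111111  new=111001  old=000000  +wl: 5
  step 8. node 1  ⊔preds=110111  new=011111  old=011101  +wl: 
  step 9. node 0  ⊔preds=111111  new=111111  old=100101  +wl: 
  step 10. node 3  ⊔preds=111111  new=101111  stable
  step 11. node 4  ⊔preds=111111  new=111011  stable
  step 12. node 5  ⊔preds=111001  new=111111  stable

Least fixpoint reached:
  node 0: 111111
  node 1: 011111
  node 2: 110111
  node 3: 101111
  node 4: 111011
  node 5: 111111
  node 6: 111001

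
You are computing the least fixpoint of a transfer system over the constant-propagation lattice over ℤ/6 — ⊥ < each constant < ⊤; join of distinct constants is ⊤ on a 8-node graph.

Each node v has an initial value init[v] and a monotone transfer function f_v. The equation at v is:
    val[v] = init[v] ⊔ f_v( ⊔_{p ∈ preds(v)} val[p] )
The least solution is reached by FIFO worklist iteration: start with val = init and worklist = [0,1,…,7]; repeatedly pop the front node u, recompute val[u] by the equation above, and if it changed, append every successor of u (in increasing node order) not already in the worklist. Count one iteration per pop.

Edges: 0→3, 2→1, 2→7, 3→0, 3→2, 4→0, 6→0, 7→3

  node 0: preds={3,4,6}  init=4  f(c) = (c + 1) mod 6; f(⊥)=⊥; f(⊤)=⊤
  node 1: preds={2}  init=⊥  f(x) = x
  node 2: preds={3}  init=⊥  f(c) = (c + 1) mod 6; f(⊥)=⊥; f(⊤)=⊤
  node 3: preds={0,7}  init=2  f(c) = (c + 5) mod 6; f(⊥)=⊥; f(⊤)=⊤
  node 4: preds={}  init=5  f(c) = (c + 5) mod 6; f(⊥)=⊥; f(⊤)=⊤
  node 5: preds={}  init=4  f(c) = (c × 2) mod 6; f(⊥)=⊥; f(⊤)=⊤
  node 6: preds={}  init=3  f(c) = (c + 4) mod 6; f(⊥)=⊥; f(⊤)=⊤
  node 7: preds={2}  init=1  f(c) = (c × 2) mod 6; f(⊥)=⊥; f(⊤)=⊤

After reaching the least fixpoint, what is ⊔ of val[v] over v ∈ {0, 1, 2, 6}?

Iteration log — 14 steps:
  step 1. node 0  ⊔preds=⊤  new=⊤  old=4  +wl: 
  step 2. node 1  ⊔preds=⊥  new=⊥  stable
  step 3. node 2  ⊔preds=2  new=3  old=⊥  +wl: 1
  step 4. node 3  ⊔preds=⊤  new=⊤  old=2  +wl: 0,2
  step 5. node 4  ⊔preds=⊥  new=5  stable
  step 6. node 5  ⊔preds=⊥  new=4  stable
  step 7. node 6  ⊔preds=⊥  new=3  stable
  step 8. node 7  ⊔preds=3  new=⊤  old=1  +wl: 3
  step 9. node 1  ⊔preds=3  new=3  old=⊥  +wl: 
  step 10. node 0  ⊔preds=⊤  new=⊤  stable
  step 11. node 2  ⊔preds=⊤  new=⊤  old=3  +wl: 1,7
  step 12. node 3  ⊔preds=⊤  new=⊤  stable
  step 13. node 1  ⊔preds=⊤  new=⊤  old=3  +wl: 
  step 14. node 7  ⊔preds=⊤  new=⊤  stable

Least fixpoint reached:
  node 0: ⊤
  node 1: ⊤
  node 2: ⊤
  node 3: ⊤
  node 4: 5
  node 5: 4
  node 6: 3
  node 7: ⊤

⊤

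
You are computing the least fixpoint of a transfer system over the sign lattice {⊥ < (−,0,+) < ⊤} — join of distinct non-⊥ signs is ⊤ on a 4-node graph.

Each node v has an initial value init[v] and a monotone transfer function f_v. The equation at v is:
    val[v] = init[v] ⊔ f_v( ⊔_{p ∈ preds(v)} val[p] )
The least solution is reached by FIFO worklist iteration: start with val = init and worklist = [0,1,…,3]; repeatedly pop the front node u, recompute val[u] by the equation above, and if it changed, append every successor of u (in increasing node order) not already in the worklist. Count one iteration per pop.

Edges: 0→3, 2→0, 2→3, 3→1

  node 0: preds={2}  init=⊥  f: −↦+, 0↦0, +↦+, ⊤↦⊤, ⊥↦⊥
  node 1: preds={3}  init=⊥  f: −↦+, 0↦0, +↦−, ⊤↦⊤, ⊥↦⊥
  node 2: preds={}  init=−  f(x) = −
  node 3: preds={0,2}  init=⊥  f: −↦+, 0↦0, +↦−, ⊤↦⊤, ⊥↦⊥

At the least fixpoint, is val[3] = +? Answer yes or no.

Worklist (5 pops):
  #1 pop 0: in=− → + (was ⊥); enqueue []
  #2 pop 1: in=⊥ → ⊥ (no change)
  #3 pop 2: in=⊥ → − (no change)
  #4 pop 3: in=⊤ → ⊤ (was ⊥); enqueue [1]
  #5 pop 1: in=⊤ → ⊤ (was ⊥); enqueue []

Fixpoint:
  val[0] = +
  val[1] = ⊤
  val[2] = −
  val[3] = ⊤

no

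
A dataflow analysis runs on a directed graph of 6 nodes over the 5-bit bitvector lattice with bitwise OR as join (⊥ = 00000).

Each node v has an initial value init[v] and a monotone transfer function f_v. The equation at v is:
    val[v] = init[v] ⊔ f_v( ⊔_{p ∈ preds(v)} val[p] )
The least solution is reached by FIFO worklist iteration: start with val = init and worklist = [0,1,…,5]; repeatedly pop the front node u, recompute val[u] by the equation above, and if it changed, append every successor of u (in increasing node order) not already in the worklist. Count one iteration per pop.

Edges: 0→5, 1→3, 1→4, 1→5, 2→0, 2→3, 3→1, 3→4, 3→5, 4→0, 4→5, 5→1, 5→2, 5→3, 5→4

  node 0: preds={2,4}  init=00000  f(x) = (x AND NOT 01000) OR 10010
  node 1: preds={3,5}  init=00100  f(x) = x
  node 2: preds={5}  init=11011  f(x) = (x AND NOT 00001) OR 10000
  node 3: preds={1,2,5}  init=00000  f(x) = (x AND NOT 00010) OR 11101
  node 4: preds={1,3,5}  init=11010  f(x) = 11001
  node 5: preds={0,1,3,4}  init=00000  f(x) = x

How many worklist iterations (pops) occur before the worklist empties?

Iteration log — 14 steps:
  step 1. node 0  ⊔preds=11011  new=10011  old=00000  +wl: 
  step 2. node 1  ⊔preds=00000  new=00100  stable
  step 3. node 2  ⊔preds=00000  new=11011  stable
  step 4. node 3  ⊔preds=11111  new=11101  old=00000  +wl: 1
  step 5. node 4  ⊔preds=11101  new=11011  old=11010  +wl: 0
  step 6. node 5  ⊔preds=11111  new=11111  old=00000  +wl: 2,3,4
  step 7. node 1  ⊔preds=11111  new=11111  old=00100  +wl: 5
  step 8. node 0  ⊔preds=11011  new=10011  stable
  step 9. node 2  ⊔preds=11111  new=11111  old=11011  +wl: 0
  step 10. node 3  ⊔preds=11111  new=11101  stable
  step 11. node 4  ⊔preds=11111  new=11011  stable
  step 12. node 5  ⊔preds=11111  new=11111  stable
  step 13. node 0  ⊔preds=11111  new=10111  old=10011  +wl: 5
  step 14. node 5  ⊔preds=11111  new=11111  stable

Least fixpoint reached:
  node 0: 10111
  node 1: 11111
  node 2: 11111
  node 3: 11101
  node 4: 11011
  node 5: 11111

14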